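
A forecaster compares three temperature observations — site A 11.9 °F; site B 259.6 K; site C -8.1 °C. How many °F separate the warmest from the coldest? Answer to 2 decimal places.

site A: 11.9 °F = -11.167 °C.
site B: 259.6 K = -13.550 °C.
Spread: (-8.100) − (-13.550) = 5.450 °C = 9.81 °F.

9.81 °F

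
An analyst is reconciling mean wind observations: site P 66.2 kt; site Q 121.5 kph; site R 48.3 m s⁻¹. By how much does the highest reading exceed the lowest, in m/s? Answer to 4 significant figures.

site P: 66.2 kt = 34.0562 m/s.
site Q: 121.5 km/h = 33.7500 m/s.
Spread: 48.3000 − 33.7500 = 14.55 m/s.

14.55 m/s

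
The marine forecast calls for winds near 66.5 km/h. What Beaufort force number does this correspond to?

66.5 km/h = 18.5 m/s, which is Beaufort 8 (gale, 17.2–20.7 m/s).

Beaufort force 8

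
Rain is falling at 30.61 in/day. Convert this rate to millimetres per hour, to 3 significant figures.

32.4 mm/hour

30.61 in/day × 25.4 mm/in × 0.0416667 day/hour = 32.4 mm/hour.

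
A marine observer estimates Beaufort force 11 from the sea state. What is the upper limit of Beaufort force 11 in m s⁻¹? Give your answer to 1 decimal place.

Beaufort 11 (violent storm) spans 28.5–32.6 m/s.

32.6 m/s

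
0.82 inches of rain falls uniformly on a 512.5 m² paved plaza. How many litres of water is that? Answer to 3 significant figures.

Depth: 0.82 in × 25.4 = 20.828 mm.
1 mm over 1 m² is 1 L, so volume = 20.828 × 512.5 = 10674.35 L ≈ 10700 L.

10700 litres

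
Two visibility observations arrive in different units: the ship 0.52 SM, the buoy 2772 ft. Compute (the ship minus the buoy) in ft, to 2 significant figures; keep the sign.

-26 ft

the ship: 0.52 SM = 2745.60 ft.
Difference: 2745.60 − 2772.00 = -26 ft.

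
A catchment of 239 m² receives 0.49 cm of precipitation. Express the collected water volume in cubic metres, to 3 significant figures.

Depth: 0.49 cm × 10 = 4.9 mm.
1 mm over 1 m² is 1 L, so volume = 4.9 × 239 = 1171.1 L = 1.17 m³.

1.17 cubic metres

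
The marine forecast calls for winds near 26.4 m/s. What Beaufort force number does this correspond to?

Beaufort force 10

26.4 m/s lies in the Beaufort 10 band (storm, 24.5–28.4 m/s).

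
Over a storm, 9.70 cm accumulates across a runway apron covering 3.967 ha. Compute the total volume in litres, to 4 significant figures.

3848000 litres

Depth: 9.70 cm × 10 = 97 mm.
Area: 3.967 ha = 39670 m².
1 mm over 1 m² is 1 L, so volume = 97 × 39670 = 3847990 L ≈ 3848000 L.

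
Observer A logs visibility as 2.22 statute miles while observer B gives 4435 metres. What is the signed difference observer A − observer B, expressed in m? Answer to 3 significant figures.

-862 m

observer A: 2.22 SM = 3572.74 m.
Difference: 3572.74 − 4435.00 = -862 m.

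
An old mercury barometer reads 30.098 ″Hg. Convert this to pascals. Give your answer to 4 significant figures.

101900 Pa

1 inHg = 3386.39 Pa, so 30.098 × 3386.39 = 101900 Pa.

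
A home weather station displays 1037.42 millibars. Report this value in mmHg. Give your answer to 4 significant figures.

778.1 mmHg

1 mb = 0.750062 mmHg, so 1037.42 × 0.750062 = 778.1 mmHg.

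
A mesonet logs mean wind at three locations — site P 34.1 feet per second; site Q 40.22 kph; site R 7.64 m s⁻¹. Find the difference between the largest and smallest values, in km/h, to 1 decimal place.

site P: 34.1 ft/s = 37.417 km/h.
site R: 7.64 m/s = 27.504 km/h.
Spread: 40.220 − 27.504 = 12.7 km/h.

12.7 km/h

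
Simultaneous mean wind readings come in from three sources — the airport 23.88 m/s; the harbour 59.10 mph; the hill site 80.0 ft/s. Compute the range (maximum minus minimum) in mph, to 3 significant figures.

the airport: 23.88 m/s = 53.4180 mph.
the hill site: 80.0 ft/s = 54.5455 mph.
Spread: 59.1000 − 53.4180 = 5.68 mph.

5.68 mph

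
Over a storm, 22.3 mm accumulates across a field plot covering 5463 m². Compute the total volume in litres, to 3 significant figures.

1 mm over 1 m² is 1 L, so volume = 22.3 × 5463 = 121824.9 L ≈ 122000 L.

122000 litres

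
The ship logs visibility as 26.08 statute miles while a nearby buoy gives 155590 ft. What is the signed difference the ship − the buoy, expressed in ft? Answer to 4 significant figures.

-17890 ft

the ship: 26.08 SM = 137702.40 ft.
Difference: 137702.40 − 155590.00 = -17890 ft.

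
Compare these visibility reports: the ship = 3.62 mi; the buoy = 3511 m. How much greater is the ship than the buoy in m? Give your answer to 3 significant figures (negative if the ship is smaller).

the ship: 3.62 SM = 5825.83 m.
Difference: 5825.83 − 3511.00 = 2310 m.

2310 m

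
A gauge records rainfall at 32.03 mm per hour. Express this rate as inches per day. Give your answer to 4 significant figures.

32.03 mm/hour × 0.0393701 in/mm × 24 hour/day = 30.26 in/day.

30.26 in/day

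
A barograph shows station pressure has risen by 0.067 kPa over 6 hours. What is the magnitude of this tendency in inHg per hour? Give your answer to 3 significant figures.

0.00330 inHg per hour

0.067 kPa / 6 h × 0.2953 inHg/kPa = 0.00330 inHg/h.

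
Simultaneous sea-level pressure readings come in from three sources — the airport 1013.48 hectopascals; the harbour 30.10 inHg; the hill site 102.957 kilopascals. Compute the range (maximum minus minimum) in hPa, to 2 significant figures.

the harbour: 30.10 inHg = 1019.30 hPa.
the hill site: 102.957 kPa = 1029.57 hPa.
Spread: 1029.57 − 1013.48 = 16 hPa.

16 hPa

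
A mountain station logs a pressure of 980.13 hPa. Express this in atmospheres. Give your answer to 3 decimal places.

1 hPa = 0.000986923 atm, so 980.13 × 0.000986923 = 0.967 atm.

0.967 atm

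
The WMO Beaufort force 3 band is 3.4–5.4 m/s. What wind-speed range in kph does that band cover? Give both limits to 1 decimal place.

3.4–5.4 m/s × 3.6 = 12.2–19.4 km/h.

12.2 to 19.4 km/h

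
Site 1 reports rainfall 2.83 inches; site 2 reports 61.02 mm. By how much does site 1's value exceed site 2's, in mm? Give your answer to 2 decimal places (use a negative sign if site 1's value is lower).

10.86 mm

site 1: 2.83 in = 71.8820 mm.
Difference: 71.8820 − 61.0200 = 10.86 mm.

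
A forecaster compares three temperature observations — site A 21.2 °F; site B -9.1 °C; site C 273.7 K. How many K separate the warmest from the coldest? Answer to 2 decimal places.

9.65 K

site A: 21.2 °F = -6.000 °C.
site C: 273.7 K = 0.550 °C.
Spread: 0.550 − (-9.100) = 9.650 °C.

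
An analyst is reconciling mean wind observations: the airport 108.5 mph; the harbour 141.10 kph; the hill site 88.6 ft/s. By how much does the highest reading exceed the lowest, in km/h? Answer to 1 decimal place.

77.4 km/h

the airport: 108.5 mph = 174.614 km/h.
the hill site: 88.6 ft/s = 97.219 km/h.
Spread: 174.614 − 97.219 = 77.4 km/h.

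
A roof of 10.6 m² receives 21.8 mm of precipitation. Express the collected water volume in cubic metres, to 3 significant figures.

1 mm over 1 m² is 1 L, so volume = 21.8 × 10.6 = 231.08 L = 0.231 m³.

0.231 cubic metres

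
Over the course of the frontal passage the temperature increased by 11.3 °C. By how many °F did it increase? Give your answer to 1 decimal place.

20.3 °F

For a temperature change the 32° offset cancels: Δ°F = 11.3 × 1.8 = 20.3 °F.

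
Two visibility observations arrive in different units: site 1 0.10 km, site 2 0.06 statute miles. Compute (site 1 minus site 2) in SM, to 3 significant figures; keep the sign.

0.00214 SM

site 1: 0.10 km = 0.0621371 SM.
Difference: 0.0621371 − 0.0600000 = 0.00214 SM.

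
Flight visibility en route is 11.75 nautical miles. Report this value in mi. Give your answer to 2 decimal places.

13.52 SM

1 nmi = 1.15078 SM, so 11.75 × 1.15078 = 13.52 SM.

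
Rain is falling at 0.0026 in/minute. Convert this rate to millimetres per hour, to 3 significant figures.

0.0026 in/minute × 25.4 mm/in × 60 minute/hour = 3.96 mm/hour.

3.96 mm/hour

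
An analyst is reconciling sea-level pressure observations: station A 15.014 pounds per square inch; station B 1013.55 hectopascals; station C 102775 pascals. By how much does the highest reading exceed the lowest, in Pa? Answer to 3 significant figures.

station A: 15.014 psi = 103517.89 Pa.
station B: 1013.55 hPa = 101355.00 Pa.
Spread: 103517.89 − 101355.00 = 2160 Pa.

2160 Pa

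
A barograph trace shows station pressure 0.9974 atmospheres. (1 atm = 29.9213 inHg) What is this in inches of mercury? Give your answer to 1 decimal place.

1 atm = 29.9213 inHg, so 0.9974 × 29.9213 = 29.8 inHg.

29.8 inHg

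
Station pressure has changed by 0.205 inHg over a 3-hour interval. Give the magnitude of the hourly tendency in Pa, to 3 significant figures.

231 Pa per hour

0.205 inHg / 3 h × 3386.39 Pa/inHg = 231 Pa/h.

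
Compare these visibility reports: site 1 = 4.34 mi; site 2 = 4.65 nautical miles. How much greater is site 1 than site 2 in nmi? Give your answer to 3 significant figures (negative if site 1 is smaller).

site 1: 4.34 SM = 3.77136 nmi.
Difference: 3.77136 − 4.65000 = -0.879 nmi.

-0.879 nmi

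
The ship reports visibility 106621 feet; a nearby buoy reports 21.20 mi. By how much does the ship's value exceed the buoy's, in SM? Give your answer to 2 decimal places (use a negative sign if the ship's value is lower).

the ship: 106621 ft = 20.1934 SM.
Difference: 20.1934 − 21.2000 = -1.01 SM.

-1.01 SM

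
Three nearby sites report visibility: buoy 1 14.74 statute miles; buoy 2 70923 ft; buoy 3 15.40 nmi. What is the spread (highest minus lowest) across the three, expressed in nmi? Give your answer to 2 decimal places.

buoy 1: 14.74 SM = 12.8087 nmi.
buoy 2: 70923 ft = 11.6724 nmi.
Spread: 15.4000 − 11.6724 = 3.73 nmi.

3.73 nmi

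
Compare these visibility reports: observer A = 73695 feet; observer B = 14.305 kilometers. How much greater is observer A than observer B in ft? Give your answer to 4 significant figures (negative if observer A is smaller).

observer B: 14.305 km = 46932.41 ft.
Difference: 73695.00 − 46932.41 = 26760 ft.

26760 ft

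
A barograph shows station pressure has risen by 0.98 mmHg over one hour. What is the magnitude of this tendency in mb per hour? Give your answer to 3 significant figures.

1.31 mb per hour

0.98 mmHg / 1 h × 1.33322 mb/mmHg = 1.31 mb/h.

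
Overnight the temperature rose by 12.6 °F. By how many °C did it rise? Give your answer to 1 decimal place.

Converting a difference, only the 9/5 scale factor applies: Δ°C = 12.6 × 0.5556 = 7.0 °C.

7.0 °C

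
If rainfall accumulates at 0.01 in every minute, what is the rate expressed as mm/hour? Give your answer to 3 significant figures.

0.01 in/minute × 25.4 mm/in × 60 minute/hour = 15.2 mm/hour.

15.2 mm/hour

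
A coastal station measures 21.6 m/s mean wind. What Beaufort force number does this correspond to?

21.6 m/s lies in the Beaufort 9 band (strong gale, 20.8–24.4 m/s).

Beaufort force 9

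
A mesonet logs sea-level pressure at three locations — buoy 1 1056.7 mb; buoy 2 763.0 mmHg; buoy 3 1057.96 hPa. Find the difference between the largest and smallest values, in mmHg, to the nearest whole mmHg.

buoy 1: 1056.7 mb = 792.59 mmHg.
buoy 3: 1057.96 hPa = 793.54 mmHg.
Spread: 793.54 − 763.00 = 31 mmHg.

31 mmHg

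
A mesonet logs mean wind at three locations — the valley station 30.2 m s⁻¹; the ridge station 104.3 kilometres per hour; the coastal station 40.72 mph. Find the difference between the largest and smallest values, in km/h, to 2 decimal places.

43.19 km/h

the valley station: 30.2 m/s = 108.7200 km/h.
the coastal station: 40.72 mph = 65.5325 km/h.
Spread: 108.7200 − 65.5325 = 43.19 km/h.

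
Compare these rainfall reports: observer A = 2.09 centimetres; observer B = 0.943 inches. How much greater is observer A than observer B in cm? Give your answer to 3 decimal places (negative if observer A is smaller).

observer B: 0.943 in = 2.39522 cm.
Difference: 2.09000 − 2.39522 = -0.305 cm.

-0.305 cm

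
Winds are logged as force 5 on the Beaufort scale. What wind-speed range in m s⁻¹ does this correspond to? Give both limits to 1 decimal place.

Beaufort 5 (fresh breeze) spans 8.0–10.7 m/s.

8.0 to 10.7 m/s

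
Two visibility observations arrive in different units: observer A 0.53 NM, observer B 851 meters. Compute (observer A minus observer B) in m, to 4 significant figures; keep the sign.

observer A: 0.53 nmi = 981.560 m.
Difference: 981.560 − 851.000 = 130.6 m.

130.6 m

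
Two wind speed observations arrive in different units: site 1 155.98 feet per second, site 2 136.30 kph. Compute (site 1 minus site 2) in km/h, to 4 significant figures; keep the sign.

34.85 km/h

site 1: 155.98 ft/s = 171.1537 km/h.
Difference: 171.1537 − 136.3000 = 34.85 km/h.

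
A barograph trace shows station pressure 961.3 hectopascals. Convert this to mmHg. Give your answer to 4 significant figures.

1 hPa = 0.750062 mmHg, so 961.3 × 0.750062 = 721.0 mmHg.

721.0 mmHg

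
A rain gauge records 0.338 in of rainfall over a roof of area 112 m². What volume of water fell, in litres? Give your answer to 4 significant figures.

961.5 litres

Depth: 0.338 in × 25.4 = 8.5852 mm.
1 mm over 1 m² is 1 L, so volume = 8.5852 × 112 = 961.5424 L ≈ 961.5 L.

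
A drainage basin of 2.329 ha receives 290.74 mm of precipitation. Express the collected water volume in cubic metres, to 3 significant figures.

Area: 2.329 ha = 23290 m².
1 mm over 1 m² is 1 L, so volume = 290.74 × 23290 = 6771334.6 L = 6770 m³.

6770 cubic metres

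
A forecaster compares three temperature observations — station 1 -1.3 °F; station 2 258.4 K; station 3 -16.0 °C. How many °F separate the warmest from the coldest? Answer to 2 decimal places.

6.75 °F

station 1: -1.3 °F = -18.500 °C.
station 2: 258.4 K = -14.750 °C.
Spread: (-14.750) − (-18.500) = 3.750 °C = 6.75 °F.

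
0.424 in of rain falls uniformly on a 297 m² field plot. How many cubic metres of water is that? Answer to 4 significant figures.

Depth: 0.424 in × 25.4 = 10.7696 mm.
1 mm over 1 m² is 1 L, so volume = 10.7696 × 297 = 3198.5712 L = 3.199 m³.

3.199 cubic metres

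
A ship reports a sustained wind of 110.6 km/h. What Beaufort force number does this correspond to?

Beaufort force 11

110.6 km/h = 30.7 m/s, which is Beaufort 11 (violent storm, 28.5–32.6 m/s).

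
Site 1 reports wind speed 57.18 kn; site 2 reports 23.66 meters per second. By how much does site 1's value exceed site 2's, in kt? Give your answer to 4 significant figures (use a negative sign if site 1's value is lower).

site 2: 23.66 m/s = 45.9914 kt.
Difference: 57.1800 − 45.9914 = 11.19 kt.

11.19 kt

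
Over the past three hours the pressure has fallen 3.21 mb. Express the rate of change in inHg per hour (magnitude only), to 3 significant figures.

0.0316 inHg per hour

3.21 mb / 3 h × 0.02953 inHg/mb = 0.0316 inHg/h.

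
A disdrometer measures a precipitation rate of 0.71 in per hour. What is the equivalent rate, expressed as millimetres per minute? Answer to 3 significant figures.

0.71 in/hour × 25.4 mm/in × 0.0166667 hour/minute = 0.301 mm/minute.

0.301 mm/minute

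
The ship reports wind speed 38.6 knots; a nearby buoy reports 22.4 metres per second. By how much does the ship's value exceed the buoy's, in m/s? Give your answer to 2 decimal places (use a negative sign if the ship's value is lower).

-2.54 m/s

the ship: 38.6 kt = 19.8576 m/s.
Difference: 19.8576 − 22.4000 = -2.54 m/s.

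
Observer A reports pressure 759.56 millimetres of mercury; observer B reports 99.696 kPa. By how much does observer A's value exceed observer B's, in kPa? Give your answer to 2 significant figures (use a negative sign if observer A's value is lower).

1.6 kPa

observer A: 759.56 mmHg = 101.266 kPa.
Difference: 101.266 − 99.696 = 1.6 kPa.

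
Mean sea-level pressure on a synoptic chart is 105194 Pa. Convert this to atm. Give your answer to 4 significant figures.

1 Pa = 9.86923e-06 atm, so 105194 × 9.86923e-06 = 1.038 atm.

1.038 atm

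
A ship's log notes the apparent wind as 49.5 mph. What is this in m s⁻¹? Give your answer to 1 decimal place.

1 mph = 0.44704 m/s, so 49.5 × 0.44704 = 22.1 m/s.

22.1 m/s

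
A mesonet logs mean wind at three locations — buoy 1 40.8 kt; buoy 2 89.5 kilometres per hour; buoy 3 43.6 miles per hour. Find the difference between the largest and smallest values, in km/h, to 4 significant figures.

buoy 1: 40.8 kt = 75.5616 km/h.
buoy 3: 43.6 mph = 70.1674 km/h.
Spread: 89.5000 − 70.1674 = 19.33 km/h.

19.33 km/h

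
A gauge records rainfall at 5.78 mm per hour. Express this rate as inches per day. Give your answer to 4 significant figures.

5.78 mm/hour × 0.0393701 in/mm × 24 hour/day = 5.461 in/day.

5.461 in/day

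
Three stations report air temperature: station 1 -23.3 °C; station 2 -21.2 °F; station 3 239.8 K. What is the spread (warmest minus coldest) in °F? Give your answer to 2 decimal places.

18.09 °F

station 2: -21.2 °F = -29.556 °C.
station 3: 239.8 K = -33.350 °C.
Spread: (-23.300) − (-33.350) = 10.050 °C = 18.09 °F.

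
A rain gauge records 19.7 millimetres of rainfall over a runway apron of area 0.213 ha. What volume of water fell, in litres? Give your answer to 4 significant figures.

Area: 0.213 ha = 2130 m².
1 mm over 1 m² is 1 L, so volume = 19.7 × 2130 = 41961 L ≈ 41960 L.

41960 litres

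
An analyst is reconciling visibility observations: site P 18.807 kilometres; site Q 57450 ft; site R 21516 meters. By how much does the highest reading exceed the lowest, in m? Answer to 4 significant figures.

site P: 18.807 km = 18807.00 m.
site Q: 57450 ft = 17510.76 m.
Spread: 21516.00 − 17510.76 = 4005 m.

4005 m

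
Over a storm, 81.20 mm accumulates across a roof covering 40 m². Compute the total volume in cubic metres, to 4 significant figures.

1 mm over 1 m² is 1 L, so volume = 81.2 × 40 = 3248 L = 3.248 m³.

3.248 cubic metres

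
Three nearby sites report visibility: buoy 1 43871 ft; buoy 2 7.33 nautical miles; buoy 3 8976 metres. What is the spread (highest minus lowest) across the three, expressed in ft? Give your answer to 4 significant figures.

15090 ft

buoy 2: 7.33 nmi = 44537.93 ft.
buoy 3: 8976 m = 29448.82 ft.
Spread: 44537.93 − 29448.82 = 15090 ft.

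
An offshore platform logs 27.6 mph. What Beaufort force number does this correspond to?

Beaufort force 6

27.6 mph = 12.3 m/s, which is Beaufort 6 (strong breeze, 10.8–13.8 m/s).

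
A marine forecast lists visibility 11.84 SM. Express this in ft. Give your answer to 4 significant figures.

62520 ft

1 SM = 5280 ft, so 11.84 × 5280 = 62520 ft.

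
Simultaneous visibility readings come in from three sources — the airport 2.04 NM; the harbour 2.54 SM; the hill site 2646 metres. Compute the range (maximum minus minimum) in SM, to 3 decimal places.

0.896 SM

the airport: 2.04 nmi = 2.34759 SM.
the hill site: 2646 m = 1.64415 SM.
Spread: 2.54000 − 1.64415 = 0.896 SM.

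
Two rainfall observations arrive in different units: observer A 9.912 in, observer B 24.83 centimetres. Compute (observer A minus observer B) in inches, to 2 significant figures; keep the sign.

0.14 in

observer B: 24.83 cm = 9.7756 in.
Difference: 9.9120 − 9.7756 = 0.14 in.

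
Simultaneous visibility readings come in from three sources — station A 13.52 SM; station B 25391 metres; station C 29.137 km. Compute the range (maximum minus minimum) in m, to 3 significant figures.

station A: 13.52 SM = 21758.33 m.
station C: 29.137 km = 29137.00 m.
Spread: 29137.00 − 21758.33 = 7380 m.

7380 m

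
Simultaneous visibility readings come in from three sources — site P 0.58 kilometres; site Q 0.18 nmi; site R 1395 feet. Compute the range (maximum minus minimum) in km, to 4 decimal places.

site Q: 0.18 nmi = 0.333360 km.
site R: 1395 ft = 0.425196 km.
Spread: 0.580000 − 0.333360 = 0.2466 km.

0.2466 km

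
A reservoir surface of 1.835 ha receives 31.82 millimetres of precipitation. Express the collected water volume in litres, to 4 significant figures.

Area: 1.835 ha = 18350 m².
1 mm over 1 m² is 1 L, so volume = 31.82 × 18350 = 583897 L ≈ 583900 L.

583900 litres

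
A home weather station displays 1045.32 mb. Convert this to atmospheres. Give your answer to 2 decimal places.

1.03 atm

1 mb = 0.000986923 atm, so 1045.32 × 0.000986923 = 1.03 atm.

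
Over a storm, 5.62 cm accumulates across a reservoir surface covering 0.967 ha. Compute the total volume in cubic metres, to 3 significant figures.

Depth: 5.62 cm × 10 = 56.2 mm.
Area: 0.967 ha = 9670 m².
1 mm over 1 m² is 1 L, so volume = 56.2 × 9670 = 543454 L = 543 m³.

543 cubic metres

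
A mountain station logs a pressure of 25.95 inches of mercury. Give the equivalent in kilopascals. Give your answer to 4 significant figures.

1 inHg = 3.38639 kPa, so 25.95 × 3.38639 = 87.88 kPa.

87.88 kPa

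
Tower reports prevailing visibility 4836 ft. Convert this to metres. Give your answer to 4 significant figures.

1474 m

1 ft = 0.3048 m, so 4836 × 0.3048 = 1474 m.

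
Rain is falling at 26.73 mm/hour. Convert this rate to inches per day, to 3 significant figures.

26.73 mm/hour × 0.0393701 in/mm × 24 hour/day = 25.3 in/day.

25.3 in/day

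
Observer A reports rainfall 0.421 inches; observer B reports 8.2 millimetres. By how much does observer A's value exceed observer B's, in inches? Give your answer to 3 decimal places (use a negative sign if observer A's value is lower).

0.098 in

observer B: 8.2 mm = 0.32283 in.
Difference: 0.42100 − 0.32283 = 0.098 in.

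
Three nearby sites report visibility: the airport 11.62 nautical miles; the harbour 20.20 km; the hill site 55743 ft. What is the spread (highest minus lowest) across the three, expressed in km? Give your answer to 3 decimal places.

the airport: 11.62 nmi = 21.52024 km.
the hill site: 55743 ft = 16.99047 km.
Spread: 21.52024 − 16.99047 = 4.530 km.

4.530 km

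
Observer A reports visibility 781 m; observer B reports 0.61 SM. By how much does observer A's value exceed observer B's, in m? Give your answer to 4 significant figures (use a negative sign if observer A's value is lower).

observer B: 0.61 SM = 981.700 m.
Difference: 781.000 − 981.700 = -200.7 m.

-200.7 m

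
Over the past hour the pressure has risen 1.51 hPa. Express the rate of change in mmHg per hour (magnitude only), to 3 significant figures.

1.13 mmHg per hour

1.51 hPa / 1 h × 0.750062 mmHg/hPa = 1.13 mmHg/h.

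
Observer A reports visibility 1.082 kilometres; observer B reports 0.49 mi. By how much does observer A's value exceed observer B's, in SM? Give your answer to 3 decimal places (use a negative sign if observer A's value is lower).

observer A: 1.082 km = 0.67232 SM.
Difference: 0.67232 − 0.49000 = 0.182 SM.

0.182 SM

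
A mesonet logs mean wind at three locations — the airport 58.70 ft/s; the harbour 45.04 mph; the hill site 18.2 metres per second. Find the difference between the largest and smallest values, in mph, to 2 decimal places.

the airport: 58.70 ft/s = 40.0227 mph.
the hill site: 18.2 m/s = 40.7122 mph.
Spread: 45.0400 − 40.0227 = 5.02 mph.

5.02 mph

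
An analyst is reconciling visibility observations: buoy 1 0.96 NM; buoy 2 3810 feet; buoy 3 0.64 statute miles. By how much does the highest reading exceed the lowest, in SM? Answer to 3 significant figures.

buoy 1: 0.96 nmi = 1.10475 SM.
buoy 2: 3810 ft = 0.72159 SM.
Spread: 1.10475 − 0.64000 = 0.465 SM.

0.465 SM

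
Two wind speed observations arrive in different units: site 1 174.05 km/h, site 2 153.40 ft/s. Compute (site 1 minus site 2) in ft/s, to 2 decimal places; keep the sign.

site 1: 174.05 km/h = 158.6195 ft/s.
Difference: 158.6195 − 153.4000 = 5.22 ft/s.

5.22 ft/s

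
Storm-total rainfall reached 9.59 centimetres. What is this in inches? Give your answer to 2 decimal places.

3.78 in

1 cm = 0.393701 in, so 9.59 × 0.393701 = 3.78 in.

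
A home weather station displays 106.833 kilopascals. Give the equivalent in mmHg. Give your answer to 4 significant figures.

1 kPa = 7.50062 mmHg, so 106.833 × 7.50062 = 801.3 mmHg.

801.3 mmHg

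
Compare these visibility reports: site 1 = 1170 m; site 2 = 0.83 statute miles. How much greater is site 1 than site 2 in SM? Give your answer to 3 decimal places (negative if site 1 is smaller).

site 1: 1170 m = 0.72700 SM.
Difference: 0.72700 − 0.83000 = -0.103 SM.

-0.103 SM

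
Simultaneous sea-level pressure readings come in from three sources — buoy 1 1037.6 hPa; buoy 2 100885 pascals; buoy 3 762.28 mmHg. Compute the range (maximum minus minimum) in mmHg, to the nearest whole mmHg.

22 mmHg

buoy 1: 1037.6 hPa = 778.26 mmHg.
buoy 2: 100885 Pa = 756.70 mmHg.
Spread: 778.26 − 756.70 = 22 mmHg.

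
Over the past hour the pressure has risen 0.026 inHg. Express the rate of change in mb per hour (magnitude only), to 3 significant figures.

0.880 mb per hour

0.026 inHg / 1 h × 33.8639 mb/inHg = 0.880 mb/h.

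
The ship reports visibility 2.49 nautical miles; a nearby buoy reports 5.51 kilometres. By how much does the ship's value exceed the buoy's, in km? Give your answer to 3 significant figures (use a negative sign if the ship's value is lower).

the ship: 2.49 nmi = 4.61148 km.
Difference: 4.61148 − 5.51000 = -0.899 km.

-0.899 km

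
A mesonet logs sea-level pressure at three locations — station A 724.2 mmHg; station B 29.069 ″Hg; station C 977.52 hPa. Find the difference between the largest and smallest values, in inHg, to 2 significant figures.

station A: 724.2 mmHg = 28.5118 inHg.
station C: 977.52 hPa = 28.8661 inHg.
Spread: 29.0690 − 28.5118 = 0.56 inHg.

0.56 inHg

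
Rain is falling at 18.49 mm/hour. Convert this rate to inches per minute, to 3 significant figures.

18.49 mm/hour × 0.0393701 in/mm × 0.0166667 hour/minute = 0.0121 in/minute.

0.0121 in/minute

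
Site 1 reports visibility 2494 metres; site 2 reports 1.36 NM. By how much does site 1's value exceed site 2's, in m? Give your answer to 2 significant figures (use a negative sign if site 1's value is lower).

site 2: 1.36 nmi = 2518.72 m.
Difference: 2494.00 − 2518.72 = -25 m.

-25 m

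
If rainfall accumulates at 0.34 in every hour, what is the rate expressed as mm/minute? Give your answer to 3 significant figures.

0.144 mm/minute

0.34 in/hour × 25.4 mm/in × 0.0166667 hour/minute = 0.144 mm/minute.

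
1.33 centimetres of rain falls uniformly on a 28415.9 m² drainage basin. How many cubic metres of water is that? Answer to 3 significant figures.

378 cubic metres

Depth: 1.33 cm × 10 = 13.3 mm.
1 mm over 1 m² is 1 L, so volume = 13.3 × 28415.9 = 377931.47 L = 378 m³.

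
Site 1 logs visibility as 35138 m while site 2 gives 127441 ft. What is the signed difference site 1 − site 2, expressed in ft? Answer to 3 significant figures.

-12200 ft

site 1: 35138 m = 115282.15 ft.
Difference: 115282.15 − 127441.00 = -12200 ft.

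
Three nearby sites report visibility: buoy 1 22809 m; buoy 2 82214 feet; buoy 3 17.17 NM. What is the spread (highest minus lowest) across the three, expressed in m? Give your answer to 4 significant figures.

buoy 2: 82214 ft = 25058.83 m.
buoy 3: 17.17 nmi = 31798.84 m.
Spread: 31798.84 − 22809.00 = 8990 m.

8990 m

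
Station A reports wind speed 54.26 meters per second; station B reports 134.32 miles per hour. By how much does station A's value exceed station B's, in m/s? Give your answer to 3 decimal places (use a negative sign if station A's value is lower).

-5.786 m/s

station B: 134.32 mph = 60.04641 m/s.
Difference: 54.26000 − 60.04641 = -5.786 m/s.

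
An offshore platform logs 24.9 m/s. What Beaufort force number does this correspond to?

Beaufort force 10

24.9 m/s lies in the Beaufort 10 band (storm, 24.5–28.4 m/s).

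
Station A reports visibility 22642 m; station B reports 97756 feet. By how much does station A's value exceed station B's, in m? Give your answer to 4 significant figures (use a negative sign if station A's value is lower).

-7154 m

station B: 97756 ft = 29796.03 m.
Difference: 22642.00 − 29796.03 = -7154 m.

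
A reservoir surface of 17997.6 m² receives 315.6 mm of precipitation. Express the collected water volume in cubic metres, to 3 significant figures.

1 mm over 1 m² is 1 L, so volume = 315.6 × 17997.6 = 5680042.6 L = 5680 m³.

5680 cubic metres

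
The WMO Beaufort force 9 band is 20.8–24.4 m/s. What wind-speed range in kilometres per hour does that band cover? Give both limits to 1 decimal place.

20.8–24.4 m/s × 3.6 = 74.9–87.8 km/h.

74.9 to 87.8 km/h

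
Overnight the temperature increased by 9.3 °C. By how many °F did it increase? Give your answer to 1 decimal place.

16.7 °F

A change of 1 °C equals a change of 1.8 °F: Δ°F = 9.3 × 1.8 = 16.7 °F.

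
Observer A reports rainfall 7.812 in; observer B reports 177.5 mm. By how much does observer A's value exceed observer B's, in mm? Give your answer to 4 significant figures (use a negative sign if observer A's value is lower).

20.92 mm

observer A: 7.812 in = 198.4248 mm.
Difference: 198.4248 − 177.5000 = 20.92 mm.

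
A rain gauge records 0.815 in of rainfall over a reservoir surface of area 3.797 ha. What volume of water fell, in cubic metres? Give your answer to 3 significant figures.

Depth: 0.815 in × 25.4 = 20.701 mm.
Area: 3.797 ha = 37970 m².
1 mm over 1 m² is 1 L, so volume = 20.701 × 37970 = 786016.97 L = 786 m³.

786 cubic metres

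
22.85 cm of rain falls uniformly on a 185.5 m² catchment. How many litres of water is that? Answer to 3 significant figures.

42400 litres

Depth: 22.85 cm × 10 = 228.5 mm.
1 mm over 1 m² is 1 L, so volume = 228.5 × 185.5 = 42386.75 L ≈ 42400 L.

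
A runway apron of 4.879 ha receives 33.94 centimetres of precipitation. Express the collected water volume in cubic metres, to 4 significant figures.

Depth: 33.94 cm × 10 = 339.4 mm.
Area: 4.879 ha = 48790 m².
1 mm over 1 m² is 1 L, so volume = 339.4 × 48790 = 16559326 L = 16560 m³.

16560 cubic metres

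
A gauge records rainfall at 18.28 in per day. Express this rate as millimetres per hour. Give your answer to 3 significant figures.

18.28 in/day × 25.4 mm/in × 0.0416667 day/hour = 19.3 mm/hour.

19.3 mm/hour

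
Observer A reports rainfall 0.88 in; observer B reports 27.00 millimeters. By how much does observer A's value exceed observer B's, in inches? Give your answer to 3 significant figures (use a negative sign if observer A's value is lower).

-0.183 in

observer B: 27.00 mm = 1.06299 in.
Difference: 0.88000 − 1.06299 = -0.183 in.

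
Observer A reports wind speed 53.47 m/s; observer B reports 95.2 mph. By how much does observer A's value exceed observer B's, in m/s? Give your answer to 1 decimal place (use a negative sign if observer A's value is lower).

10.9 m/s

observer B: 95.2 mph = 42.558 m/s.
Difference: 53.470 − 42.558 = 10.9 m/s.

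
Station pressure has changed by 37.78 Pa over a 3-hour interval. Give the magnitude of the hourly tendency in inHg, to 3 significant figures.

37.78 Pa / 3 h × 0.0002953 inHg/Pa = 0.00372 inHg/h.

0.00372 inHg per hour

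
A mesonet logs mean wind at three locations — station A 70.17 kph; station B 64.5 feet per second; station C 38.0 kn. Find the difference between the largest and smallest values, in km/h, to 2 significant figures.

station B: 64.5 ft/s = 70.7746 km/h.
station C: 38.0 kt = 70.3760 km/h.
Spread: 70.7746 − 70.1700 = 0.60 km/h.

0.60 km/h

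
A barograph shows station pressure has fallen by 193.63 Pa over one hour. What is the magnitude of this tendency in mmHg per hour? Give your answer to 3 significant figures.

193.63 Pa / 1 h × 0.00750062 mmHg/Pa = 1.45 mmHg/h.

1.45 mmHg per hour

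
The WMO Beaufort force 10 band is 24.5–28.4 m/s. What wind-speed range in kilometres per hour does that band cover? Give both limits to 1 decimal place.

88.2 to 102.2 km/h

24.5–28.4 m/s × 3.6 = 88.2–102.2 km/h.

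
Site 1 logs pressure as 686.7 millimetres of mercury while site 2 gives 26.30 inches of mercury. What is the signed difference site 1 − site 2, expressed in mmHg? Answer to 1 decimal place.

site 2: 26.30 inHg = 668.020 mmHg.
Difference: 686.700 − 668.020 = 18.7 mmHg.

18.7 mmHg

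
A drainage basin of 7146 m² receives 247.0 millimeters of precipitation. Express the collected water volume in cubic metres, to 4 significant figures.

1 mm over 1 m² is 1 L, so volume = 247 × 7146 = 1765062 L = 1765 m³.

1765 cubic metres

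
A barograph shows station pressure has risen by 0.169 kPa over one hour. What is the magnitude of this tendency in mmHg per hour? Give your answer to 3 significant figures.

1.27 mmHg per hour

0.169 kPa / 1 h × 7.50062 mmHg/kPa = 1.27 mmHg/h.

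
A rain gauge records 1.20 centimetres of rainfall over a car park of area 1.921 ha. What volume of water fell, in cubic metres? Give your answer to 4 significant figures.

Depth: 1.20 cm × 10 = 12 mm.
Area: 1.921 ha = 19210 m².
1 mm over 1 m² is 1 L, so volume = 12 × 19210 = 230520 L = 230.5 m³.

230.5 cubic metres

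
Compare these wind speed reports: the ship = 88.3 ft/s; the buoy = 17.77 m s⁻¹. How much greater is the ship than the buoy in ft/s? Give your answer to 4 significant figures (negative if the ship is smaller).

30.00 ft/s

the buoy: 17.77 m/s = 58.3005 ft/s.
Difference: 88.3000 − 58.3005 = 30.00 ft/s.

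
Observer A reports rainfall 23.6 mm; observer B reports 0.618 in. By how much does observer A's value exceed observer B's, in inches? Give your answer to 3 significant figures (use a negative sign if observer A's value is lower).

0.311 in

observer A: 23.6 mm = 0.92913 in.
Difference: 0.92913 − 0.61800 = 0.311 in.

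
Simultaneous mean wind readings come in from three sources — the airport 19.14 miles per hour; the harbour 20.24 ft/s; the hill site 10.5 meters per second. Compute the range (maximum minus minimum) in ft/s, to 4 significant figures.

the airport: 19.14 mph = 28.0720 ft/s.
the hill site: 10.5 m/s = 34.4488 ft/s.
Spread: 34.4488 − 20.2400 = 14.21 ft/s.

14.21 ft/s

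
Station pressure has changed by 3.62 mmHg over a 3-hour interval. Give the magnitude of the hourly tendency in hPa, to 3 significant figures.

1.61 hPa per hour

3.62 mmHg / 3 h × 1.33322 hPa/mmHg = 1.61 hPa/h.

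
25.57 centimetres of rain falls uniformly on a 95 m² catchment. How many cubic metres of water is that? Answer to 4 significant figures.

Depth: 25.57 cm × 10 = 255.7 mm.
1 mm over 1 m² is 1 L, so volume = 255.7 × 95 = 24291.5 L = 24.29 m³.

24.29 cubic metres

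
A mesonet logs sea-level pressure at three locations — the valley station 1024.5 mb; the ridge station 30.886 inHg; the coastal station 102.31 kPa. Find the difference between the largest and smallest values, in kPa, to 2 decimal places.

2.28 kPa

the valley station: 1024.5 mb = 102.4500 kPa.
the ridge station: 30.886 inHg = 104.5920 kPa.
Spread: 104.5920 − 102.3100 = 2.28 kPa.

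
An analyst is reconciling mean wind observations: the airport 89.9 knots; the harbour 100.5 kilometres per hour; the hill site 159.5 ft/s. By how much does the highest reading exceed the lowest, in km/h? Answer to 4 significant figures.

the airport: 89.9 kt = 166.4948 km/h.
the hill site: 159.5 ft/s = 175.0162 km/h.
Spread: 175.0162 − 100.5000 = 74.52 km/h.

74.52 km/h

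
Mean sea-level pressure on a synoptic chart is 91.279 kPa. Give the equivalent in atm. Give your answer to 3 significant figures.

0.901 atm

1 kPa = 0.00986923 atm, so 91.279 × 0.00986923 = 0.901 atm.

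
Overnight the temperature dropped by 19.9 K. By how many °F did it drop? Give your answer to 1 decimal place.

Converting a difference, only the 9/5 scale factor applies: Δ°F = 19.9 × 1.8 = 35.8 °F.

35.8 °F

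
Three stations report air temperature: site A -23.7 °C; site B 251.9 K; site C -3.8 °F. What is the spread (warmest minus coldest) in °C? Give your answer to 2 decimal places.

site B: 251.9 K = -21.250 °C.
site C: -3.8 °F = -19.889 °C.
Spread: (-19.889) − (-23.700) = 3.811 °C.

3.81 °C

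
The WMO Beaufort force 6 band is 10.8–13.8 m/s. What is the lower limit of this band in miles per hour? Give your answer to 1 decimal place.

24.2 mph

10.8–13.8 m/s × 2.237 = 24.2–30.9 mph.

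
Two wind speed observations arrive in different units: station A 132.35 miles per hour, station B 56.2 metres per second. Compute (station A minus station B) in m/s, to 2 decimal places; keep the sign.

2.97 m/s

station A: 132.35 mph = 59.1657 m/s.
Difference: 59.1657 − 56.2000 = 2.97 m/s.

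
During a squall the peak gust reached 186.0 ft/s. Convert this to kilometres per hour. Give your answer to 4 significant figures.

1 ft/s = 1.09728 km/h, so 186.0 × 1.09728 = 204.1 km/h.

204.1 km/h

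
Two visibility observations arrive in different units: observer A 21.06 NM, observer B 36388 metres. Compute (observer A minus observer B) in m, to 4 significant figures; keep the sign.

2615 m

observer A: 21.06 nmi = 39003.12 m.
Difference: 39003.12 − 36388.00 = 2615 m.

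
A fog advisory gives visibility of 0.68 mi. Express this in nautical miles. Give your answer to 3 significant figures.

1 SM = 0.868976 nmi, so 0.68 × 0.868976 = 0.591 nmi.

0.591 nmi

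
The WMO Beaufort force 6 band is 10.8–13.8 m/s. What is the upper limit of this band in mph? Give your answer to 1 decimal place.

30.9 mph

10.8–13.8 m/s × 2.237 = 24.2–30.9 mph.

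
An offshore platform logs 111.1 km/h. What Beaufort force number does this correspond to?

Beaufort force 11

111.1 km/h = 30.9 m/s, which is Beaufort 11 (violent storm, 28.5–32.6 m/s).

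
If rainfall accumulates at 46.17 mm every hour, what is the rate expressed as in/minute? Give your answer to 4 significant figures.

46.17 mm/hour × 0.0393701 in/mm × 0.0166667 hour/minute = 0.03030 in/minute.

0.03030 in/minute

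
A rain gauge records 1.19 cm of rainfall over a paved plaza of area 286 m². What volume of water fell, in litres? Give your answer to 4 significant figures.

Depth: 1.19 cm × 10 = 11.9 mm.
1 mm over 1 m² is 1 L, so volume = 11.9 × 286 = 3403.4 L ≈ 3403 L.

3403 litres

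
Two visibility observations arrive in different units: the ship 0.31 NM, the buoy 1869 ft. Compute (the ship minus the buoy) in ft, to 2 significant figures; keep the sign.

15 ft

the ship: 0.31 nmi = 1883.60 ft.
Difference: 1883.60 − 1869.00 = 15 ft.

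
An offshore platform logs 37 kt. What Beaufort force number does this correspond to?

Beaufort force 8

37 kt lies in the Beaufort 8 band (gale, 34–40 kt).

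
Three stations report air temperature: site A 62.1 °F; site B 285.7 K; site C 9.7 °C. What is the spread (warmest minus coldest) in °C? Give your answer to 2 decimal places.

7.02 °C

site A: 62.1 °F = 16.722 °C.
site B: 285.7 K = 12.550 °C.
Spread: 16.722 − 9.700 = 7.022 °C.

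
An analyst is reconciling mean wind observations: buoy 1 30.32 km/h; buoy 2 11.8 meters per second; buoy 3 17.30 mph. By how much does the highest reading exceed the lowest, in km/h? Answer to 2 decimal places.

14.64 km/h

buoy 2: 11.8 m/s = 42.4800 km/h.
buoy 3: 17.30 mph = 27.8417 km/h.
Spread: 42.4800 − 27.8417 = 14.64 km/h.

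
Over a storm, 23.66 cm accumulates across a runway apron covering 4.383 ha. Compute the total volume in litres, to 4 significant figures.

10370000 litres

Depth: 23.66 cm × 10 = 236.6 mm.
Area: 4.383 ha = 43830 m².
1 mm over 1 m² is 1 L, so volume = 236.6 × 43830 = 10370178 L ≈ 10370000 L.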